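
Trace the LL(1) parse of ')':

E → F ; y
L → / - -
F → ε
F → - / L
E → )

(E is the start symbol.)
LL(1) parsing maintains a stack (initially the start symbol over $) and the input. At each step: if the stack top is a terminal, match it against the current input token; if it is a non-terminal N, replace it with the RHS of M[N, lookahead] (the unique production whose predict set contains the lookahead).

Stack is shown with the top on the left.

Stack  Input  Action
--------------------
E $    ) $    output E → )
) $    ) $    match ')'
$      $      accept

The string is accepted.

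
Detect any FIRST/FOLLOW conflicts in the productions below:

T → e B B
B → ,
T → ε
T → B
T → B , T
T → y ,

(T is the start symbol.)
A FIRST/FOLLOW conflict occurs when a non-terminal N has a nullable alternative N → β (β ⇒* ε) and another alternative N → α with FIRST(α) ∩ FOLLOW(N) ≠ ∅: on such a lookahead the parser cannot decide between expanding α and letting N vanish via β.

Nullable non-terminals: T.
FIRST sets used below: FIRST(B) = { ',' }

T: nullable alternative(s) T → ε; FOLLOW(T) = { $ }
  T → e B B: FIRST \ {ε} = { 'e' } — disjoint from FOLLOW(T)
  T → ε: FIRST \ {ε} = { } — this is the only nullable alternative, skip
  T → B: FIRST \ {ε} = { ',' } — disjoint from FOLLOW(T)
  T → B , T: FIRST \ {ε} = { ',' } — disjoint from FOLLOW(T)
  T → y ,: FIRST \ {ε} = { 'y' } — disjoint from FOLLOW(T)

B has no nullable alternative, so no FIRST/FOLLOW check is needed there.

No FIRST/FOLLOW conflicts found.

Answer: No FIRST/FOLLOW conflicts.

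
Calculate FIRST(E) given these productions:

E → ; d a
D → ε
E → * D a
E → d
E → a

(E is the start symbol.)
To compute FIRST(E), examine every production with E on the left-hand side, reading each right-hand side left to right until a non-nullable symbol is reached.

From E → ; d a:
  - ';' is a terminal: add ';' and stop
From E → * D a:
  - '*' is a terminal: add '*' and stop
From E → d:
  - d is a terminal: add 'd' and stop
From E → a:
  - a is a terminal: add 'a' and stop

Collecting: FIRST(E) = { '*', ';', 'a', 'd' }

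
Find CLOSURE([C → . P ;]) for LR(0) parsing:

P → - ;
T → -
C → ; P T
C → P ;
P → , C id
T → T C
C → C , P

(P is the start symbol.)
{ [C → . P ;], [P → . , C id], [P → . - ;] }

Start with: [C → . P ;]
  [C → . P ;] has the dot before P: add [P → . - ;], [P → . , C id]
No further items can be added.

CLOSURE = { [C → . P ;], [P → . , C id], [P → . - ;] }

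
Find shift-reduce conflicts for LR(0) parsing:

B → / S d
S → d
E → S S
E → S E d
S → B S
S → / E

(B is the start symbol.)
Augment with B' → B and build the canonical LR(0) collection (I0 = CLOSURE({[B' → . B]}), then GOTO on every symbol after a dot until no new states appear). It has 15 states:
  I0: { [B → . / S d], [B' → . B] }  — shift
  I1: { [B → . / S d], [B → / . S d], [S → . / E], [S → . B S], [S → . d] }  — shift
  I2: { [B' → B .] }  — accept
  I3: { [B → . / S d], [B → / . S d], [E → . S E d], [E → . S S], [S → . / E], [S → . B S], [S → . d], [S → / . E] }  — shift
  I4: { [B → . / S d], [S → . / E], [S → . B S], [S → . d], [S → B . S] }  — shift
  I5: { [B → / S . d] }  — shift
  I6: { [S → d .] }  — reduce
  I7: { [B → / S d .] }  — reduce
  I8: { [S → B S .] }  — reduce
  I9: { [S → / E .] }  — reduce
  I10: { [B → . / S d], [B → / S . d], [E → . S E d], [E → . S S], [E → S . E d], [E → S . S], [S → . / E], [S → . B S], [S → . d] }  — shift
  I11: { [E → S E . d] }  — shift
  I12: { [B → . / S d], [E → . S E d], [E → . S S], [E → S . E d], [E → S . S], [E → S S .], [S → . / E], [S → . B S], [S → . d] }  — shift, reduce
  I13: { [B → / S d .], [S → d .] }  — 2 reduces
  I14: { [E → S E d .] }  — reduce

I12 contains reduce item [E → S S .] and shift items [B → . / S d], [S → . / E], [S → . d] — shift-reduce conflict.

Answer: Yes — I12: [E → S S .] vs [B → . / S d]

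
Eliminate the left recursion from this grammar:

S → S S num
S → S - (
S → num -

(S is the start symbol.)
S → num - S'
S' → S num S'
S' → - ( S'
S' → ε

S is directly left-recursive. The standard transformation for
  A → A α₁ | ... | A α_m | β₁ | ... | β_n
is
  A  → β₁ A' | ... | β_n A'
  A' → α₁ A' | ... | α_m A' | ε

S → num - becomes S → num - S'
S → S S num becomes S' → S num S'
S → S - ( becomes S' → - ( S'
Add S' → ε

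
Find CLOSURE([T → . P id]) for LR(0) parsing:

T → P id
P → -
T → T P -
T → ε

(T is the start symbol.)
Start with: [T → . P id]
  [T → . P id] has the dot before P: add [P → . -]
No further items can be added.

CLOSURE = { [P → . -], [T → . P id] }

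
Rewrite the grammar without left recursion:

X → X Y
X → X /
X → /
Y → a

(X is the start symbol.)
X → / X'
X' → Y X'
X' → / X'
X' → ε
Y → a

X is directly left-recursive. The standard transformation for
  A → A α₁ | ... | A α_m | β₁ | ... | β_n
is
  A  → β₁ A' | ... | β_n A'
  A' → α₁ A' | ... | α_m A' | ε

X → / becomes X → / X'
X → X Y becomes X' → Y X'
X → X / becomes X' → / X'
Add X' → ε

Productions for other non-terminals are unchanged:
  Y → a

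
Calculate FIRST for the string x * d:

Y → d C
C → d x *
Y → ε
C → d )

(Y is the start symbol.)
To compute FIRST(x * d), process the symbols left to right:
Symbol x is a terminal. Add 'x' and stop.
FIRST(x * d) = { 'x' }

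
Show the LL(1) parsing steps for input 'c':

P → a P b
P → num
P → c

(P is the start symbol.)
LL(1) parsing maintains a stack (initially the start symbol over $) and the input. At each step: if the stack top is a terminal, match it against the current input token; if it is a non-terminal N, replace it with the RHS of M[N, lookahead] (the unique production whose predict set contains the lookahead).

Stack is shown with the top on the left.

Stack  Input  Action
--------------------
P $    c $    output P → c
c $    c $    match 'c'
$      $      accept

The string is accepted.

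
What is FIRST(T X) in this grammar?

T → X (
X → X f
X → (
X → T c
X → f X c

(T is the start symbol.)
FIRST sets of the non-terminals involved (from the grammar, by fixed-point iteration):
  FIRST(T) = { '(', 'f' }

To compute FIRST(T X), process the symbols left to right:
Symbol T is a non-terminal. Add FIRST(T) \ {ε} = { '(', 'f' }
T is not nullable (ε ∉ FIRST(T)), so stop here.
FIRST(T X) = { '(', 'f' }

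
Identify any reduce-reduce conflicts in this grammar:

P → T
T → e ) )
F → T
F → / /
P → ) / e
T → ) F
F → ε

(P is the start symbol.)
No reduce-reduce conflicts

A reduce-reduce conflict occurs when an LR(0) state has two complete items [A → α .] and [B → β .] — both call for a reduction, and with no lookahead the parser cannot choose between them.

Augment with P' → P and build the canonical LR(0) collection (I0 = CLOSURE({[P' → . P]}), then GOTO on every symbol after a dot until no new states appear). It has 14 states:
  I0: { [P → . ) / e], [P → . T], [P' → . P], [T → . ) F], [T → . e ) )] }  — shift
  I1: { [F → . / /], [F → . T], [F → .], [P → ) . / e], [T → ) . F], [T → . ) F], [T → . e ) )] }  — shift, reduce
  I2: { [P' → P .] }  — accept
  I3: { [P → T .] }  — reduce
  I4: { [T → e . ) )] }  — shift
  I5: { [T → e ) . )] }  — shift
  I6: { [T → e ) ) .] }  — reduce
  I7: { [F → . / /], [F → . T], [F → .], [T → ) . F], [T → . ) F], [T → . e ) )] }  — shift, reduce
  I8: { [F → / . /], [P → ) / . e] }  — shift
  I9: { [T → ) F .] }  — reduce
  I10: { [F → T .] }  — reduce
  I11: { [F → / / .] }  — reduce
  I12: { [P → ) / e .] }  — reduce
  I13: { [F → / . /] }  — shift

No state contains more than one complete item.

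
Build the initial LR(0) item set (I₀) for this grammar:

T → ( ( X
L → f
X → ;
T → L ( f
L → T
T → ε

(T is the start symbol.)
{ [L → . T], [L → . f], [T → . ( ( X], [T → . L ( f], [T → .], [T' → . T] }

First, augment the grammar with T' → T
I₀ = CLOSURE({ [T' → . T] }):
  [T' → . T] has the dot before T: add [T → . ( ( X], [T → . L ( f], [T → .]
  [T → . L ( f] has the dot before L: add [L → . f], [L → . T]
No further items can be added.

I₀ = { [L → . T], [L → . f], [T → . ( ( X], [T → . L ( f], [T → .], [T' → . T] }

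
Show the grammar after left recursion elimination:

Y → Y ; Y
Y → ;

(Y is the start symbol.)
Y is directly left-recursive. The standard transformation for
  A → A α₁ | ... | A α_m | β₁ | ... | β_n
is
  A  → β₁ A' | ... | β_n A'
  A' → α₁ A' | ... | α_m A' | ε

Y → ; becomes Y → ; Y'
Y → Y ; Y becomes Y' → ; Y Y'
Add Y' → ε

Resulting grammar:
Y → ; Y'
Y' → ; Y Y'
Y' → ε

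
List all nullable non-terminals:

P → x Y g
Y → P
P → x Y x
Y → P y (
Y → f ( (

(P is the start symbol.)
A non-terminal is nullable if it can derive ε (the empty string): either it has an ε-production, or it has a production whose right-hand side consists entirely of nullable non-terminals.

There are no ε-productions, so no non-terminal can derive ε.
No non-terminals are nullable.

Answer: None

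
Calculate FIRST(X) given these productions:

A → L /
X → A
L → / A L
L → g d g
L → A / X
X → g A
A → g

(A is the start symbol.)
To compute FIRST(X), examine every production with X on the left-hand side, reading each right-hand side left to right until a non-nullable symbol is reached.

FIRST sets of the other non-terminals involved (by the same procedure, iterated to a fixed point):
  FIRST(A) = { '/', 'g' }

From X → A:
  - A is a non-terminal: add FIRST(A) \ {ε} = { '/', 'g' }
    A is not nullable, so stop
From X → g A:
  - g is a terminal: add 'g' and stop

Collecting: FIRST(X) = { '/', 'g' }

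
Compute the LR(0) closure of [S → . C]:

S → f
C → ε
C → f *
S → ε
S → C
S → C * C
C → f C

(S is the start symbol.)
Start with: [S → . C]
  [S → . C] has the dot before C: add [C → .], [C → . f *], [C → . f C]
No further items can be added.

CLOSURE = { [C → . f *], [C → . f C], [C → .], [S → . C] }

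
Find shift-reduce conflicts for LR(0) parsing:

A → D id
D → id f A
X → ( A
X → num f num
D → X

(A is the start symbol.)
No shift-reduce conflicts

A shift-reduce conflict occurs when an LR(0) state has both:
  - a complete (reduce) item [A → α .] (dot at the end), and
  - a shift item [B → β . c γ] (dot before a terminal).

Augment with A' → A and build the canonical LR(0) collection (I0 = CLOSURE({[A' → . A]}), then GOTO on every symbol after a dot until no new states appear). It has 13 states:
  I0: { [A → . D id], [A' → . A], [D → . X], [D → . id f A], [X → . ( A], [X → . num f num] }  — shift
  I1: { [A → . D id], [D → . X], [D → . id f A], [X → ( . A], [X → . ( A], [X → . num f num] }  — shift
  I2: { [A' → A .] }  — accept
  I3: { [A → D . id] }  — shift
  I4: { [D → X .] }  — reduce
  I5: { [D → id . f A] }  — shift
  I6: { [X → num . f num] }  — shift
  I7: { [X → num f . num] }  — shift
  I8: { [X → num f num .] }  — reduce
  I9: { [A → . D id], [D → . X], [D → . id f A], [D → id f . A], [X → . ( A], [X → . num f num] }  — shift
  I10: { [D → id f A .] }  — reduce
  I11: { [A → D id .] }  — reduce
  I12: { [X → ( A .] }  — reduce

No state contains both a complete item and a shift item.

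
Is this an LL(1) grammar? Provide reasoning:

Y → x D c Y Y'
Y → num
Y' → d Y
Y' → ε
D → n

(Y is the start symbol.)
A grammar is LL(1) if for each non-terminal N with multiple productions, the predict sets of those productions are pairwise disjoint, where PREDICT(N → α) = (FIRST(α) \ {ε}) ∪ (FOLLOW(N) if α ⇒* ε).

Relevant sets:
  FOLLOW(Y') = { $, 'd' }

For Y:
  PREDICT(Y → x D c Y Y') = { 'x' }
  PREDICT(Y → num) = { 'num' }
For Y':
  PREDICT(Y' → d Y) = { 'd' }
  PREDICT(Y' → ε) = { $, 'd' }
D has a single production, so nothing to check there.

Conflict found: Predict set conflict for Y': { 'd' }
The grammar is NOT LL(1).

Answer: No. Predict set conflict for Y': { 'd' }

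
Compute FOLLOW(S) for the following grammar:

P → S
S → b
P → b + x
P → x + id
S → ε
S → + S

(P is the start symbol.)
{ $ }

To compute FOLLOW(S), find every occurrence of S on a right-hand side N → α S β: add FIRST(β) \ {ε}, and if β is empty or nullable also add FOLLOW(N). Iterate to a fixed point.

In P → S: S is at the end, add FOLLOW(P)
In S → + S: S is at the end; this adds FOLLOW(S) to itself — nothing new

The FOLLOW sets referred to above (computed the same way, to a fixed point):
  FOLLOW(P) = { $ }

Taking the union: FOLLOW(S) = { $ }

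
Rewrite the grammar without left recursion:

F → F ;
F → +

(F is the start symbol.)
F → + F'
F' → ; F'
F' → ε

F is directly left-recursive. The standard transformation for
  A → A α₁ | ... | A α_m | β₁ | ... | β_n
is
  A  → β₁ A' | ... | β_n A'
  A' → α₁ A' | ... | α_m A' | ε

F → + becomes F → + F'
F → F ; becomes F' → ; F'
Add F' → ε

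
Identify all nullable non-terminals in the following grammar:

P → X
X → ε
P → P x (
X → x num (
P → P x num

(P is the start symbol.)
{ 'P', 'X' }

ε-productions: X → ε
So X is immediately nullable.
P → X: every symbol on the right is nullable, so P is nullable too.
Every non-terminal is now nullable.
Nullable = { 'P', 'X' }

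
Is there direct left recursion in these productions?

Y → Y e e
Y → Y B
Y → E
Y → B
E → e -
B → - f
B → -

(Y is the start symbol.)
Direct left recursion occurs when N → N α for some non-terminal N (the right-hand side begins with the left-hand side itself).

Y → Y e e: LEFT RECURSIVE (starts with Y)
Y → Y B: LEFT RECURSIVE (starts with Y)
Y → E: starts with E
Y → B: starts with B
E → e -: starts with e
B → - f: starts with '-'
B → -: starts with '-'

The grammar has direct left recursion on: Y.

Answer: Yes, Y is left-recursive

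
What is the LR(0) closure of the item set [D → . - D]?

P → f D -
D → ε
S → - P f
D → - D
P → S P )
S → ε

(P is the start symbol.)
{ [D → . - D] }

To compute CLOSURE, for each item [A → α.Bβ] where B is a non-terminal, add [B → .γ] for all productions B → γ; repeat for the newly added items until nothing changes.

Start with: [D → . - D]
The dot precedes the terminal '-', so nothing is added.

CLOSURE = { [D → . - D] }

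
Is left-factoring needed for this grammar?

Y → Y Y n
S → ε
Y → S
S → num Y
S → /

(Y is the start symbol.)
Left-factoring is needed when two productions for the same non-terminal
share a common prefix on the right-hand side.

Productions for Y:
  Y → Y Y n
  Y → S
Productions for S:
  S → ε
  S → num Y
  S → /

No common prefixes found.

Answer: No, left-factoring is not needed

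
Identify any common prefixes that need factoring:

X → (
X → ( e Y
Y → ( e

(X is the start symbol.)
Left-factoring is needed when two productions for the same non-terminal
share a common prefix on the right-hand side.

Productions for X:
  X → (
  X → ( e Y

Found common prefix '(' in productions for X

Answer: Yes, X has productions with common prefix '('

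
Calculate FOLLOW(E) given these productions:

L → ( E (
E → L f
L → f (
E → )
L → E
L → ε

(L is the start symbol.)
{ $, '(', 'f' }

To compute FOLLOW(E), find every occurrence of E on a right-hand side N → α E β: add FIRST(β) \ {ε}, and if β is empty or nullable also add FOLLOW(N). Iterate to a fixed point.

In L → ( E (: E is followed by '(', add FIRST('(') \ {ε} = { '(' }
In L → E: E is at the end, add FOLLOW(L)

The FOLLOW sets referred to above (computed the same way, to a fixed point):
  FOLLOW(L) = { $, 'f' }

Taking the union: FOLLOW(E) = { $, '(', 'f' }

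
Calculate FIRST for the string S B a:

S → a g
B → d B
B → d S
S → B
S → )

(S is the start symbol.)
FIRST sets of the non-terminals involved (from the grammar, by fixed-point iteration):
  FIRST(S) = { ')', 'a', 'd' }

To compute FIRST(S B a), process the symbols left to right:
Symbol S is a non-terminal. Add FIRST(S) \ {ε} = { ')', 'a', 'd' }
S is not nullable (ε ∉ FIRST(S)), so stop here.
FIRST(S B a) = { ')', 'a', 'd' }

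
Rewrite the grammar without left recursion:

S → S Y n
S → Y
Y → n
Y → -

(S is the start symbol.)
S is directly left-recursive. The standard transformation for
  A → A α₁ | ... | A α_m | β₁ | ... | β_n
is
  A  → β₁ A' | ... | β_n A'
  A' → α₁ A' | ... | α_m A' | ε

S → Y becomes S → Y S'
S → S Y n becomes S' → Y n S'
Add S' → ε

Productions for other non-terminals are unchanged:
  Y → n
  Y → -

Resulting grammar:
S → Y S'
S' → Y n S'
S' → ε
Y → n
Y → -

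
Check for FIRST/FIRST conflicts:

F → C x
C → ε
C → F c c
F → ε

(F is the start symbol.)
No FIRST/FIRST conflicts.

FIRST sets of the non-terminals at (or reachable through a nullable prefix from) the front of some alternative:
  FIRST(C) = { 'c', 'x', ε }
  FIRST(F) = { 'c', 'x', ε }

Productions for F:
  F → C x: FIRST = { 'c', 'x' }
  F → ε: FIRST = { ε }
Productions for C:
  C → ε: FIRST = { ε }
  C → F c c: FIRST = { 'c', 'x' }

All alternatives of each non-terminal have pairwise disjoint FIRST sets.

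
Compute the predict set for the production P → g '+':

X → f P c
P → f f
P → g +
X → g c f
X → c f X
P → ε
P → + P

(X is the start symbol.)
PREDICT(P → g '+') = (FIRST(RHS) \ {ε}) ∪ (FOLLOW(P) if ε ∈ FIRST(RHS), i.e. RHS ⇒* ε)
FIRST(g '+') = { 'g' }
ε ∉ FIRST(g '+'), so FOLLOW(P) is not added.
PREDICT(P → g '+') = { 'g' }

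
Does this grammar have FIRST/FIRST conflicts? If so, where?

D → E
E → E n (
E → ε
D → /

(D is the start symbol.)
No FIRST/FIRST conflicts.

A FIRST/FIRST conflict occurs when two productions N → α and N → β for the same non-terminal have FIRST(α) ∩ FIRST(β) ≠ ∅ (with ε ∈ FIRST of a nullable right-hand side, so two nullable alternatives also conflict).

FIRST sets of the non-terminals at (or reachable through a nullable prefix from) the front of some alternative:
  FIRST(E) = { 'n', ε }

Productions for D:
  D → E: FIRST = { 'n', ε }
  D → /: FIRST = { '/' }
Productions for E:
  E → E n (: FIRST = { 'n' }
  E → ε: FIRST = { ε }

All alternatives of each non-terminal have pairwise disjoint FIRST sets.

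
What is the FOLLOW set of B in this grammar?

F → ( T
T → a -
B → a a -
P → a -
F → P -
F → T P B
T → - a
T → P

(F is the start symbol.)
{ $ }

To compute FOLLOW(B), find every occurrence of B on a right-hand side N → α B β: add FIRST(β) \ {ε}, and if β is empty or nullable also add FOLLOW(N). Iterate to a fixed point.

In F → T P B: B is at the end, add FOLLOW(F)

The FOLLOW sets referred to above (computed the same way, to a fixed point):
  FOLLOW(F) = { $ }

Taking the union: FOLLOW(B) = { $ }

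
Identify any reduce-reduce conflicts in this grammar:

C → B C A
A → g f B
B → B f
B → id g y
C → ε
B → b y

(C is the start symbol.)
No reduce-reduce conflicts

Augment with C' → C and build the canonical LR(0) collection (I0 = CLOSURE({[C' → . C]}), then GOTO on every symbol after a dot until no new states appear). It has 14 states:
  I0: { [B → . B f], [B → . b y], [B → . id g y], [C → . B C A], [C → .], [C' → . C] }  — shift, reduce
  I1: { [B → . B f], [B → . b y], [B → . id g y], [B → B . f], [C → . B C A], [C → .], [C → B . C A] }  — shift, reduce
  I2: { [C' → C .] }  — accept
  I3: { [B → b . y] }  — shift
  I4: { [B → id . g y] }  — shift
  I5: { [B → id g . y] }  — shift
  I6: { [B → id g y .] }  — reduce
  I7: { [B → b y .] }  — reduce
  I8: { [A → . g f B], [C → B C . A] }  — shift
  I9: { [B → B f .] }  — reduce
  I10: { [C → B C A .] }  — reduce
  I11: { [A → g . f B] }  — shift
  I12: { [A → g f . B], [B → . B f], [B → . b y], [B → . id g y] }  — shift
  I13: { [A → g f B .], [B → B . f] }  — shift, reduce

No state contains more than one complete item.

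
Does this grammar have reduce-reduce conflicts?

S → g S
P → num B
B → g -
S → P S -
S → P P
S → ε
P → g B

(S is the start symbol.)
Augment with S' → S and build the canonical LR(0) collection (I0 = CLOSURE({[S' → . S]}), then GOTO on every symbol after a dot until no new states appear). It has 14 states:
  I0: { [P → . g B], [P → . num B], [S → . P P], [S → . P S -], [S → . g S], [S → .], [S' → . S] }  — shift, reduce
  I1: { [P → . g B], [P → . num B], [S → . P P], [S → . P S -], [S → . g S], [S → .], [S → P . P], [S → P . S -] }  — shift, reduce
  I2: { [S' → S .] }  — accept
  I3: { [B → . g -], [P → . g B], [P → . num B], [P → g . B], [S → . P P], [S → . P S -], [S → . g S], [S → .], [S → g . S] }  — shift, reduce
  I4: { [B → . g -], [P → num . B] }  — shift
  I5: { [P → num B .] }  — reduce
  I6: { [B → g . -] }  — shift
  I7: { [B → g - .] }  — reduce
  I8: { [P → g B .] }  — reduce
  I9: { [S → g S .] }  — reduce
  I10: { [B → . g -], [B → g . -], [P → . g B], [P → . num B], [P → g . B], [S → . P P], [S → . P S -], [S → . g S], [S → .], [S → g . S] }  — shift, reduce
  I11: { [P → . g B], [P → . num B], [S → . P P], [S → . P S -], [S → . g S], [S → .], [S → P . P], [S → P . S -], [S → P P .] }  — shift, 2 reduces
  I12: { [S → P S . -] }  — shift
  I13: { [S → P S - .] }  — reduce

I11 contains complete items [S → .], [S → P P .] — reduce-reduce conflict.

Answer: Yes — I11: [S → .] vs [S → P P .]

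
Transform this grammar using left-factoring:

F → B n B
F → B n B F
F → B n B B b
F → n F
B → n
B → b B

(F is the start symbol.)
F → B n B F'
F' → ε
F' → F
F' → B b
F → n F
B → n
B → b B

Left-factoring transforms A → αβ₁ | αβ₂ into A → αA' and A' → β₁ | β₂
(α is the longest common prefix among the alternatives). Repeat until
no nonterminal has two alternatives with a common prefix.

Round 1: F has alternatives sharing prefix 'B n B'. Introduce F': F → B n B F'
  Add: F' → ε
  Add: F' → F
  Add: F' → B b

No remaining common prefixes — done.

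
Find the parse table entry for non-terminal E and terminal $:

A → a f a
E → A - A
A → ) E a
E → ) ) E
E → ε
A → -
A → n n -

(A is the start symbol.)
Empty (error entry)

To find M[E, $], we find productions for E where $ is in the predict set (PREDICT(N → α) = (FIRST(α) \ {ε}) ∪ (FOLLOW(N) if α ⇒* ε)).

Relevant sets:
  FIRST(A) = { ')', '-', 'a', 'n' }
  FOLLOW(E) = { 'a' }

E → A - A: PREDICT = { ')', '-', 'a', 'n' }
E → ) ) E: PREDICT = { ')' }
E → ε: PREDICT = { 'a' }

M[E, $] is empty (no production applies)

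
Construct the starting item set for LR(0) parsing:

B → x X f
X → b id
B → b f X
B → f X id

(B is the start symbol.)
First, augment the grammar with B' → B
I₀ = CLOSURE({ [B' → . B] }):
  [B' → . B] has the dot before B: add [B → . x X f], [B → . b f X], [B → . f X id]
No further items can be added.

I₀ = { [B → . b f X], [B → . f X id], [B → . x X f], [B' → . B] }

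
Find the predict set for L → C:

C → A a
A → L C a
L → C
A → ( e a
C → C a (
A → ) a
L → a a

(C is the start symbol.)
PREDICT(L → C) = (FIRST(RHS) \ {ε}) ∪ (FOLLOW(L) if ε ∈ FIRST(RHS), i.e. RHS ⇒* ε)
FIRST(C) = { '(', ')', 'a' }
FIRST(C) = { '(', ')', 'a' }
ε ∉ FIRST(C), so FOLLOW(L) is not added.
PREDICT(L → C) = { '(', ')', 'a' }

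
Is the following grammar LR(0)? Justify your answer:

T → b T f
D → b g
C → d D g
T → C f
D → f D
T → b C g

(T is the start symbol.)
Yes, the grammar is LR(0)

A grammar is LR(0) if no state in the canonical LR(0) collection has:
  - both a shift item (dot before a terminal) and a complete item (shift-reduce conflict), or
  - two or more complete items (reduce-reduce conflict; the accept item [T' → T .] counts as a complete item here).

Augment with T' → T and build the canonical LR(0) collection (I0 = CLOSURE({[T' → . T]}), then GOTO on every symbol after a dot until no new states appear). It has 16 states:
  I0: { [C → . d D g], [T → . C f], [T → . b C g], [T → . b T f], [T' → . T] }  — shift
  I1: { [T → C . f] }  — shift
  I2: { [T' → T .] }  — accept
  I3: { [C → . d D g], [T → . C f], [T → . b C g], [T → . b T f], [T → b . C g], [T → b . T f] }  — shift
  I4: { [C → d . D g], [D → . b g], [D → . f D] }  — shift
  I5: { [C → d D . g] }  — shift
  I6: { [D → b . g] }  — shift
  I7: { [D → . b g], [D → . f D], [D → f . D] }  — shift
  I8: { [D → f D .] }  — reduce
  I9: { [D → b g .] }  — reduce
  I10: { [C → d D g .] }  — reduce
  I11: { [T → C . f], [T → b C . g] }  — shift
  I12: { [T → b T . f] }  — shift
  I13: { [T → b T f .] }  — reduce
  I14: { [T → C f .] }  — reduce
  I15: { [T → b C g .] }  — reduce

Every state is either a pure shift/goto state or contains exactly one complete item and nothing to shift — no conflicts. The grammar is LR(0).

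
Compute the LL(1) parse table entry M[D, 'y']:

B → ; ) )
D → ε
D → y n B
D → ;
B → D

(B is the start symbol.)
To find M[D, 'y'], we find productions for D where 'y' is in the predict set (PREDICT(N → α) = (FIRST(α) \ {ε}) ∪ (FOLLOW(N) if α ⇒* ε)).

Relevant sets:
  FOLLOW(D) = { $ }

D → ε: PREDICT = { $ }
D → y n B: PREDICT = { 'y' }
  'y' is in predict set, so this production goes in M[D, 'y']
D → ;: PREDICT = { ';' }

M[D, 'y'] = D → y n B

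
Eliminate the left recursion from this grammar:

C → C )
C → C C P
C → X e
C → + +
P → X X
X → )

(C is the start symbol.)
C is directly left-recursive. The standard transformation for
  A → A α₁ | ... | A α_m | β₁ | ... | β_n
is
  A  → β₁ A' | ... | β_n A'
  A' → α₁ A' | ... | α_m A' | ε

C → X e becomes C → X e C'
C → + + becomes C → + + C'
C → C ) becomes C' → ) C'
C → C C P becomes C' → C P C'
Add C' → ε

Productions for other non-terminals are unchanged:
  P → X X
  X → )

Resulting grammar:
C → X e C'
C → + + C'
C' → ) C'
C' → C P C'
C' → ε
P → X X
X → )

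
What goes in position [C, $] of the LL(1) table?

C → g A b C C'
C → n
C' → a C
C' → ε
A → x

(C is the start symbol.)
To find M[C, $], we find productions for C where $ is in the predict set (PREDICT(N → α) = (FIRST(α) \ {ε}) ∪ (FOLLOW(N) if α ⇒* ε)).

C → g A b C C': PREDICT = { 'g' }
C → n: PREDICT = { 'n' }

M[C, $] is empty (no production applies)

Answer: Empty (error entry)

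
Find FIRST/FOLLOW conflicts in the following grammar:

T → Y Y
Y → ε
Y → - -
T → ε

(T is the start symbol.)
A FIRST/FOLLOW conflict occurs when a non-terminal N has a nullable alternative N → β (β ⇒* ε) and another alternative N → α with FIRST(α) ∩ FOLLOW(N) ≠ ∅: on such a lookahead the parser cannot decide between expanding α and letting N vanish via β.

Nullable non-terminals: T, Y.
FIRST sets used below: FIRST(Y) = { '-', ε }

T: nullable alternative(s) T → Y Y, T → ε; FOLLOW(T) = { $ }
  T → Y Y: FIRST \ {ε} = { '-' } — disjoint from FOLLOW(T)
  T → ε: FIRST \ {ε} = { } — disjoint from FOLLOW(T)

Y: nullable alternative(s) Y → ε; FOLLOW(Y) = { $, '-' }
  Y → ε: FIRST \ {ε} = { } — this is the only nullable alternative, skip
  Y → - -: FIRST \ {ε} = { '-' } — overlaps FOLLOW(Y) on { '-' }: CONFLICT

So the grammar has 1 FIRST/FOLLOW conflict (marked CONFLICT above).

Answer: Yes. Y → '-' '-' with FOLLOW(Y) on { '-' }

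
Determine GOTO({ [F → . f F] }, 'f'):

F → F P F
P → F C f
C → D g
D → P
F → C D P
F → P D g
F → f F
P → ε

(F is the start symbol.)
{ [C → . D g], [D → . P], [F → . C D P], [F → . F P F], [F → . P D g], [F → . f F], [F → f . F], [P → . F C f], [P → .] }

GOTO(I, 'f') = CLOSURE({ [A → αX.β] : [A → α.Xβ] ∈ I, X = 'f' })

Items with dot before 'f', with the dot advanced:
  [F → . f F] → [F → f . F]
Closure of the advanced items:
  [F → f . F] has the dot before F: add [F → . F P F], [F → . C D P], [F → . P D g], [F → . f F]
  [F → . C D P] has the dot before C: add [C → . D g]
  [F → . P D g] has the dot before P: add [P → . F C f], [P → .]
  [C → . D g] has the dot before D: add [D → . P]

GOTO = { [C → . D g], [D → . P], [F → . C D P], [F → . F P F], [F → . P D g], [F → . f F], [F → f . F], [P → . F C f], [P → .] }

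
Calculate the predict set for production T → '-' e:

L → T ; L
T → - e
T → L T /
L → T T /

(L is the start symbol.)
PREDICT(T → '-' e) = (FIRST(RHS) \ {ε}) ∪ (FOLLOW(T) if ε ∈ FIRST(RHS), i.e. RHS ⇒* ε)
FIRST('-' e) = { '-' }
ε ∉ FIRST('-' e), so FOLLOW(T) is not added.
PREDICT(T → '-' e) = { '-' }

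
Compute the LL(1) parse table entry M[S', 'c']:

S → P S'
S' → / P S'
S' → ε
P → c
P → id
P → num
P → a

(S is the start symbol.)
Empty (error entry)

To find M[S', 'c'], we find productions for S' where 'c' is in the predict set (PREDICT(N → α) = (FIRST(α) \ {ε}) ∪ (FOLLOW(N) if α ⇒* ε)).

Relevant sets:
  FOLLOW(S') = { $ }

S' → / P S': PREDICT = { '/' }
S' → ε: PREDICT = { $ }

M[S', 'c'] is empty (no production applies)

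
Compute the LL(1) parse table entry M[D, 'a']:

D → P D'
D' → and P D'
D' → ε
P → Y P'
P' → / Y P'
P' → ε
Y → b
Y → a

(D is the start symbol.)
To find M[D, 'a'], we find productions for D where 'a' is in the predict set (PREDICT(N → α) = (FIRST(α) \ {ε}) ∪ (FOLLOW(N) if α ⇒* ε)).

Relevant sets:
  FIRST(P) = { 'a', 'b' }

D → P D': PREDICT = { 'a', 'b' }
  'a' is in predict set, so this production goes in M[D, 'a']

M[D, 'a'] = D → P D'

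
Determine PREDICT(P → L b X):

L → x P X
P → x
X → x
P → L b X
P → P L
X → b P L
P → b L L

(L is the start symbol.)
{ 'x' }

PREDICT(P → L b X) = (FIRST(RHS) \ {ε}) ∪ (FOLLOW(P) if ε ∈ FIRST(RHS), i.e. RHS ⇒* ε)
FIRST(L) = { 'x' }
FIRST(L b X) = { 'x' }
ε ∉ FIRST(L b X), so FOLLOW(P) is not added.
PREDICT(P → L b X) = { 'x' }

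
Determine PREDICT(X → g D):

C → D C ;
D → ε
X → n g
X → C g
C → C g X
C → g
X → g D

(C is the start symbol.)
{ 'g' }

PREDICT(X → g D) = (FIRST(RHS) \ {ε}) ∪ (FOLLOW(X) if ε ∈ FIRST(RHS), i.e. RHS ⇒* ε)
FIRST(g D) = { 'g' }
ε ∉ FIRST(g D), so FOLLOW(X) is not added.
PREDICT(X → g D) = { 'g' }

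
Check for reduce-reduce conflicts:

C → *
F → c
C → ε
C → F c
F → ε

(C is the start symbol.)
Augment with C' → C and build the canonical LR(0) collection (I0 = CLOSURE({[C' → . C]}), then GOTO on every symbol after a dot until no new states appear). It has 6 states:
  I0: { [C → . *], [C → . F c], [C → .], [C' → . C], [F → . c], [F → .] }  — shift, 2 reduces
  I1: { [C → * .] }  — reduce
  I2: { [C' → C .] }  — accept
  I3: { [C → F . c] }  — shift
  I4: { [F → c .] }  — reduce
  I5: { [C → F c .] }  — reduce

I0 contains complete items [C → .], [F → .] — reduce-reduce conflict.

Answer: Yes — I0: [C → .] vs [F → .]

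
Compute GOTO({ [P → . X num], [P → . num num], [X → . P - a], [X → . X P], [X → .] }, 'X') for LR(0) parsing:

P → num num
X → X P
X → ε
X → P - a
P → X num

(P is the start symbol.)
{ [P → . X num], [P → . num num], [P → X . num], [X → . P - a], [X → . X P], [X → .], [X → X . P] }

GOTO(I, 'X') = CLOSURE({ [A → αX.β] : [A → α.Xβ] ∈ I, X = 'X' })

Items with dot before 'X', with the dot advanced:
  [P → . X num] → [P → X . num]
  [X → . X P] → [X → X . P]
Closure of the advanced items:
  [X → X . P] has the dot before P: add [P → . num num], [P → . X num]
  [P → . X num] has the dot before X: add [X → . X P], [X → .], [X → . P - a]

GOTO = { [P → . X num], [P → . num num], [P → X . num], [X → . P - a], [X → . X P], [X → .], [X → X . P] }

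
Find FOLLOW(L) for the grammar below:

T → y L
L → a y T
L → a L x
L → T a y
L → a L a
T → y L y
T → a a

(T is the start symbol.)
{ $, 'a', 'x', 'y' }

To compute FOLLOW(L), find every occurrence of L on a right-hand side N → α L β: add FIRST(β) \ {ε}, and if β is empty or nullable also add FOLLOW(N). Iterate to a fixed point.

In T → y L: L is at the end, add FOLLOW(T)
In L → a L x: L is followed by x, add FIRST(x) \ {ε} = { 'x' }
In L → a L a: L is followed by a, add FIRST(a) \ {ε} = { 'a' }
In T → y L y: L is followed by y, add FIRST(y) \ {ε} = { 'y' }

The FOLLOW sets referred to above (computed the same way, to a fixed point):
  FOLLOW(T) = { $, 'a', 'x', 'y' }

Taking the union: FOLLOW(L) = { $, 'a', 'x', 'y' }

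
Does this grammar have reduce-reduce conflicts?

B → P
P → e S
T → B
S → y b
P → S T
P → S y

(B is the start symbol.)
No reduce-reduce conflicts

A reduce-reduce conflict occurs when an LR(0) state has two complete items [A → α .] and [B → β .] — both call for a reduction, and with no lookahead the parser cannot choose between them.

Augment with B' → B and build the canonical LR(0) collection (I0 = CLOSURE({[B' → . B]}), then GOTO on every symbol after a dot until no new states appear). It has 11 states:
  I0: { [B → . P], [B' → . B], [P → . S T], [P → . S y], [P → . e S], [S → . y b] }  — shift
  I1: { [B' → B .] }  — accept
  I2: { [B → P .] }  — reduce
  I3: { [B → . P], [P → . S T], [P → . S y], [P → . e S], [P → S . T], [P → S . y], [S → . y b], [T → . B] }  — shift
  I4: { [P → e . S], [S → . y b] }  — shift
  I5: { [S → y . b] }  — shift
  I6: { [S → y b .] }  — reduce
  I7: { [P → e S .] }  — reduce
  I8: { [T → B .] }  — reduce
  I9: { [P → S T .] }  — reduce
  I10: { [P → S y .], [S → y . b] }  — shift, reduce

No state contains more than one complete item.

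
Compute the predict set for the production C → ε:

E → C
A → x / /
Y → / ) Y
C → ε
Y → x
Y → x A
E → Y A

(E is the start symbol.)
{ $ }

PREDICT(C → ε) = (FIRST(RHS) \ {ε}) ∪ (FOLLOW(C) if ε ∈ FIRST(RHS), i.e. RHS ⇒* ε)
The right-hand side is ε (FIRST(ε) = { ε }), so the predict set is FOLLOW(C) = { $ }
PREDICT(C → ε) = { $ }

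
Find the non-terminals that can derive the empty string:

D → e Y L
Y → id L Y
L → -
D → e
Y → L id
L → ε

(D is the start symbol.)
{ 'L' }

A non-terminal is nullable if it can derive ε (the empty string): either it has an ε-production, or it has a production whose right-hand side consists entirely of nullable non-terminals.

ε-productions: L → ε
So L is immediately nullable.
No further non-terminal can be added: every production for the remaining non-terminals contains a terminal or a non-nullable non-terminal.
Nullable = { 'L' }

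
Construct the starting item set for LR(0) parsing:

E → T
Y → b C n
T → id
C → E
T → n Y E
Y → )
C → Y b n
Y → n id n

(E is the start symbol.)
{ [E → . T], [E' → . E], [T → . id], [T → . n Y E] }

First, augment the grammar with E' → E
I₀ = CLOSURE({ [E' → . E] }):
  [E' → . E] has the dot before E: add [E → . T]
  [E → . T] has the dot before T: add [T → . id], [T → . n Y E]
No further items can be added.

I₀ = { [E → . T], [E' → . E], [T → . id], [T → . n Y E] }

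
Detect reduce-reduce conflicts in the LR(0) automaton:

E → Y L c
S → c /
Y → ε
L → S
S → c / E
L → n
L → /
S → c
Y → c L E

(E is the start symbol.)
Yes — I9: [S → c / .] vs [Y → .]

A reduce-reduce conflict occurs when an LR(0) state has two complete items [A → α .] and [B → β .] — both call for a reduction, and with no lookahead the parser cannot choose between them.

Augment with E' → E and build the canonical LR(0) collection (I0 = CLOSURE({[E' → . E]}), then GOTO on every symbol after a dot until no new states appear). It has 14 states:
  I0: { [E → . Y L c], [E' → . E], [Y → . c L E], [Y → .] }  — shift, reduce
  I1: { [E' → E .] }  — accept
  I2: { [E → Y . L c], [L → . /], [L → . S], [L → . n], [S → . c / E], [S → . c /], [S → . c] }  — shift
  I3: { [L → . /], [L → . S], [L → . n], [S → . c / E], [S → . c /], [S → . c], [Y → c . L E] }  — shift
  I4: { [L → / .] }  — reduce
  I5: { [E → . Y L c], [Y → . c L E], [Y → .], [Y → c L . E] }  — shift, reduce
  I6: { [L → S .] }  — reduce
  I7: { [S → c . / E], [S → c . /], [S → c .] }  — shift, reduce
  I8: { [L → n .] }  — reduce
  I9: { [E → . Y L c], [S → c / . E], [S → c / .], [Y → . c L E], [Y → .] }  — shift, 2 reduces
  I10: { [S → c / E .] }  — reduce
  I11: { [Y → c L E .] }  — reduce
  I12: { [E → Y L . c] }  — shift
  I13: { [E → Y L c .] }  — reduce

I9 contains complete items [S → c / .], [Y → .] — reduce-reduce conflict.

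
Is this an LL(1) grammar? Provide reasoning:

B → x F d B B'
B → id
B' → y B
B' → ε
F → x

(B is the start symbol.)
No. Predict set conflict for B': { 'y' }

A grammar is LL(1) if for each non-terminal N with multiple productions, the predict sets of those productions are pairwise disjoint, where PREDICT(N → α) = (FIRST(α) \ {ε}) ∪ (FOLLOW(N) if α ⇒* ε).

Relevant sets:
  FOLLOW(B') = { $, 'y' }

For B:
  PREDICT(B → x F d B B') = { 'x' }
  PREDICT(B → id) = { 'id' }
For B':
  PREDICT(B' → y B) = { 'y' }
  PREDICT(B' → ε) = { $, 'y' }
F has a single production, so nothing to check there.

Conflict found: Predict set conflict for B': { 'y' }
The grammar is NOT LL(1).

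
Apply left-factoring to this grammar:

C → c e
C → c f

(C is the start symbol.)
C → c C'
C' → e
C' → f

Left-factoring transforms A → αβ₁ | αβ₂ into A → αA' and A' → β₁ | β₂
(α is the longest common prefix among the alternatives). Repeat until
no nonterminal has two alternatives with a common prefix.

Round 1: C has alternatives sharing prefix 'c'. Introduce C': C → c C'
  Add: C' → e
  Add: C' → f

No remaining common prefixes — done.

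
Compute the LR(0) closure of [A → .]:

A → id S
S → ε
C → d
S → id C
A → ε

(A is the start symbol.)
Start with: [A → .]
The dot is at the end, so nothing is added.

CLOSURE = { [A → .] }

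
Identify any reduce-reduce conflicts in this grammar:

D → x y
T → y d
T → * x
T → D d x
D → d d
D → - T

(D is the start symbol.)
A reduce-reduce conflict occurs when an LR(0) state has two complete items [A → α .] and [B → β .] — both call for a reduction, and with no lookahead the parser cannot choose between them.

Augment with D' → D and build the canonical LR(0) collection (I0 = CLOSURE({[D' → . D]}), then GOTO on every symbol after a dot until no new states appear). It has 15 states:
  I0: { [D → . - T], [D → . d d], [D → . x y], [D' → . D] }  — shift
  I1: { [D → - . T], [D → . - T], [D → . d d], [D → . x y], [T → . * x], [T → . D d x], [T → . y d] }  — shift
  I2: { [D' → D .] }  — accept
  I3: { [D → d . d] }  — shift
  I4: { [D → x . y] }  — shift
  I5: { [D → x y .] }  — reduce
  I6: { [D → d d .] }  — reduce
  I7: { [T → * . x] }  — shift
  I8: { [T → D . d x] }  — shift
  I9: { [D → - T .] }  — reduce
  I10: { [T → y . d] }  — shift
  I11: { [T → y d .] }  — reduce
  I12: { [T → D d . x] }  — shift
  I13: { [T → D d x .] }  — reduce
  I14: { [T → * x .] }  — reduce

No state contains more than one complete item.

Answer: No reduce-reduce conflicts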